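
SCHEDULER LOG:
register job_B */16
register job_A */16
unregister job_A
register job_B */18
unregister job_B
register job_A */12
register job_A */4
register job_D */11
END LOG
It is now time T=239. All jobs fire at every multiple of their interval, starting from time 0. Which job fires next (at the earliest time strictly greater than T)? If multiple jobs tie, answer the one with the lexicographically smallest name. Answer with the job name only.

Op 1: register job_B */16 -> active={job_B:*/16}
Op 2: register job_A */16 -> active={job_A:*/16, job_B:*/16}
Op 3: unregister job_A -> active={job_B:*/16}
Op 4: register job_B */18 -> active={job_B:*/18}
Op 5: unregister job_B -> active={}
Op 6: register job_A */12 -> active={job_A:*/12}
Op 7: register job_A */4 -> active={job_A:*/4}
Op 8: register job_D */11 -> active={job_A:*/4, job_D:*/11}
  job_A: interval 4, next fire after T=239 is 240
  job_D: interval 11, next fire after T=239 is 242
Earliest = 240, winner (lex tiebreak) = job_A

Answer: job_A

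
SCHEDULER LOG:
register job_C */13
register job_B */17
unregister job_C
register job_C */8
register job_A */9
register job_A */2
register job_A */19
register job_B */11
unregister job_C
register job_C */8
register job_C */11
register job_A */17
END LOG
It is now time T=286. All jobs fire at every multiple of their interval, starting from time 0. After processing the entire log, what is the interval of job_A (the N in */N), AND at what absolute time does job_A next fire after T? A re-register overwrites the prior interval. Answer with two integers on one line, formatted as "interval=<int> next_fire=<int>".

Answer: interval=17 next_fire=289

Derivation:
Op 1: register job_C */13 -> active={job_C:*/13}
Op 2: register job_B */17 -> active={job_B:*/17, job_C:*/13}
Op 3: unregister job_C -> active={job_B:*/17}
Op 4: register job_C */8 -> active={job_B:*/17, job_C:*/8}
Op 5: register job_A */9 -> active={job_A:*/9, job_B:*/17, job_C:*/8}
Op 6: register job_A */2 -> active={job_A:*/2, job_B:*/17, job_C:*/8}
Op 7: register job_A */19 -> active={job_A:*/19, job_B:*/17, job_C:*/8}
Op 8: register job_B */11 -> active={job_A:*/19, job_B:*/11, job_C:*/8}
Op 9: unregister job_C -> active={job_A:*/19, job_B:*/11}
Op 10: register job_C */8 -> active={job_A:*/19, job_B:*/11, job_C:*/8}
Op 11: register job_C */11 -> active={job_A:*/19, job_B:*/11, job_C:*/11}
Op 12: register job_A */17 -> active={job_A:*/17, job_B:*/11, job_C:*/11}
Final interval of job_A = 17
Next fire of job_A after T=286: (286//17+1)*17 = 289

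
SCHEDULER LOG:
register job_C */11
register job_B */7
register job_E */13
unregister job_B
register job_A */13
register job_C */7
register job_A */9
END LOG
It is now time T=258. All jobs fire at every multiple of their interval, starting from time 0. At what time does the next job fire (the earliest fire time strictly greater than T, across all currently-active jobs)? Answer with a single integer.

Op 1: register job_C */11 -> active={job_C:*/11}
Op 2: register job_B */7 -> active={job_B:*/7, job_C:*/11}
Op 3: register job_E */13 -> active={job_B:*/7, job_C:*/11, job_E:*/13}
Op 4: unregister job_B -> active={job_C:*/11, job_E:*/13}
Op 5: register job_A */13 -> active={job_A:*/13, job_C:*/11, job_E:*/13}
Op 6: register job_C */7 -> active={job_A:*/13, job_C:*/7, job_E:*/13}
Op 7: register job_A */9 -> active={job_A:*/9, job_C:*/7, job_E:*/13}
  job_A: interval 9, next fire after T=258 is 261
  job_C: interval 7, next fire after T=258 is 259
  job_E: interval 13, next fire after T=258 is 260
Earliest fire time = 259 (job job_C)

Answer: 259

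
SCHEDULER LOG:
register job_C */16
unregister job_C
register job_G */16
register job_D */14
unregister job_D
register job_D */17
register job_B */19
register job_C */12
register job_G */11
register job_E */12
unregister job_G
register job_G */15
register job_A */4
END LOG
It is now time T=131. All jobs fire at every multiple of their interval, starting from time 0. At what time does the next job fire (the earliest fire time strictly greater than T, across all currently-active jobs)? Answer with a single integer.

Answer: 132

Derivation:
Op 1: register job_C */16 -> active={job_C:*/16}
Op 2: unregister job_C -> active={}
Op 3: register job_G */16 -> active={job_G:*/16}
Op 4: register job_D */14 -> active={job_D:*/14, job_G:*/16}
Op 5: unregister job_D -> active={job_G:*/16}
Op 6: register job_D */17 -> active={job_D:*/17, job_G:*/16}
Op 7: register job_B */19 -> active={job_B:*/19, job_D:*/17, job_G:*/16}
Op 8: register job_C */12 -> active={job_B:*/19, job_C:*/12, job_D:*/17, job_G:*/16}
Op 9: register job_G */11 -> active={job_B:*/19, job_C:*/12, job_D:*/17, job_G:*/11}
Op 10: register job_E */12 -> active={job_B:*/19, job_C:*/12, job_D:*/17, job_E:*/12, job_G:*/11}
Op 11: unregister job_G -> active={job_B:*/19, job_C:*/12, job_D:*/17, job_E:*/12}
Op 12: register job_G */15 -> active={job_B:*/19, job_C:*/12, job_D:*/17, job_E:*/12, job_G:*/15}
Op 13: register job_A */4 -> active={job_A:*/4, job_B:*/19, job_C:*/12, job_D:*/17, job_E:*/12, job_G:*/15}
  job_A: interval 4, next fire after T=131 is 132
  job_B: interval 19, next fire after T=131 is 133
  job_C: interval 12, next fire after T=131 is 132
  job_D: interval 17, next fire after T=131 is 136
  job_E: interval 12, next fire after T=131 is 132
  job_G: interval 15, next fire after T=131 is 135
Earliest fire time = 132 (job job_A)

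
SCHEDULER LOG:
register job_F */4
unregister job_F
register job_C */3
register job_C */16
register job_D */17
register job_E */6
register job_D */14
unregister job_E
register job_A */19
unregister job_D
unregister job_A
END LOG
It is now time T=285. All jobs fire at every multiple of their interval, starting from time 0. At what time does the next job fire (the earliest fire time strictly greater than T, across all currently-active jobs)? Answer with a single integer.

Op 1: register job_F */4 -> active={job_F:*/4}
Op 2: unregister job_F -> active={}
Op 3: register job_C */3 -> active={job_C:*/3}
Op 4: register job_C */16 -> active={job_C:*/16}
Op 5: register job_D */17 -> active={job_C:*/16, job_D:*/17}
Op 6: register job_E */6 -> active={job_C:*/16, job_D:*/17, job_E:*/6}
Op 7: register job_D */14 -> active={job_C:*/16, job_D:*/14, job_E:*/6}
Op 8: unregister job_E -> active={job_C:*/16, job_D:*/14}
Op 9: register job_A */19 -> active={job_A:*/19, job_C:*/16, job_D:*/14}
Op 10: unregister job_D -> active={job_A:*/19, job_C:*/16}
Op 11: unregister job_A -> active={job_C:*/16}
  job_C: interval 16, next fire after T=285 is 288
Earliest fire time = 288 (job job_C)

Answer: 288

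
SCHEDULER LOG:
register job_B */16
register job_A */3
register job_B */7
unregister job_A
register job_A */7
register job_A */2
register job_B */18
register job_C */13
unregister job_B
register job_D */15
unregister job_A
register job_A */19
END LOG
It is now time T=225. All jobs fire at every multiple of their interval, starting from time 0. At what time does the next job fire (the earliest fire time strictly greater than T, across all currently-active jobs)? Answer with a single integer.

Op 1: register job_B */16 -> active={job_B:*/16}
Op 2: register job_A */3 -> active={job_A:*/3, job_B:*/16}
Op 3: register job_B */7 -> active={job_A:*/3, job_B:*/7}
Op 4: unregister job_A -> active={job_B:*/7}
Op 5: register job_A */7 -> active={job_A:*/7, job_B:*/7}
Op 6: register job_A */2 -> active={job_A:*/2, job_B:*/7}
Op 7: register job_B */18 -> active={job_A:*/2, job_B:*/18}
Op 8: register job_C */13 -> active={job_A:*/2, job_B:*/18, job_C:*/13}
Op 9: unregister job_B -> active={job_A:*/2, job_C:*/13}
Op 10: register job_D */15 -> active={job_A:*/2, job_C:*/13, job_D:*/15}
Op 11: unregister job_A -> active={job_C:*/13, job_D:*/15}
Op 12: register job_A */19 -> active={job_A:*/19, job_C:*/13, job_D:*/15}
  job_A: interval 19, next fire after T=225 is 228
  job_C: interval 13, next fire after T=225 is 234
  job_D: interval 15, next fire after T=225 is 240
Earliest fire time = 228 (job job_A)

Answer: 228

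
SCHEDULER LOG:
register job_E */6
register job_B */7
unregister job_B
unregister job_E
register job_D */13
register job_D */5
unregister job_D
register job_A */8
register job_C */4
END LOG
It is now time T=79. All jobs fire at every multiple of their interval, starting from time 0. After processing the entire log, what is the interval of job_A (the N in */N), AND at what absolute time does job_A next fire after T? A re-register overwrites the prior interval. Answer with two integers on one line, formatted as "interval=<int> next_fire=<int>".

Op 1: register job_E */6 -> active={job_E:*/6}
Op 2: register job_B */7 -> active={job_B:*/7, job_E:*/6}
Op 3: unregister job_B -> active={job_E:*/6}
Op 4: unregister job_E -> active={}
Op 5: register job_D */13 -> active={job_D:*/13}
Op 6: register job_D */5 -> active={job_D:*/5}
Op 7: unregister job_D -> active={}
Op 8: register job_A */8 -> active={job_A:*/8}
Op 9: register job_C */4 -> active={job_A:*/8, job_C:*/4}
Final interval of job_A = 8
Next fire of job_A after T=79: (79//8+1)*8 = 80

Answer: interval=8 next_fire=80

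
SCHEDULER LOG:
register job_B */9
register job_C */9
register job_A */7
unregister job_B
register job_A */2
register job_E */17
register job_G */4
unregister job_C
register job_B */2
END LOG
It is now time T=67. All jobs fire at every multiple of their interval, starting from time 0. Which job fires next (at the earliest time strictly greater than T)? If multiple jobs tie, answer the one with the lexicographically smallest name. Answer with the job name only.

Op 1: register job_B */9 -> active={job_B:*/9}
Op 2: register job_C */9 -> active={job_B:*/9, job_C:*/9}
Op 3: register job_A */7 -> active={job_A:*/7, job_B:*/9, job_C:*/9}
Op 4: unregister job_B -> active={job_A:*/7, job_C:*/9}
Op 5: register job_A */2 -> active={job_A:*/2, job_C:*/9}
Op 6: register job_E */17 -> active={job_A:*/2, job_C:*/9, job_E:*/17}
Op 7: register job_G */4 -> active={job_A:*/2, job_C:*/9, job_E:*/17, job_G:*/4}
Op 8: unregister job_C -> active={job_A:*/2, job_E:*/17, job_G:*/4}
Op 9: register job_B */2 -> active={job_A:*/2, job_B:*/2, job_E:*/17, job_G:*/4}
  job_A: interval 2, next fire after T=67 is 68
  job_B: interval 2, next fire after T=67 is 68
  job_E: interval 17, next fire after T=67 is 68
  job_G: interval 4, next fire after T=67 is 68
Earliest = 68, winner (lex tiebreak) = job_A

Answer: job_A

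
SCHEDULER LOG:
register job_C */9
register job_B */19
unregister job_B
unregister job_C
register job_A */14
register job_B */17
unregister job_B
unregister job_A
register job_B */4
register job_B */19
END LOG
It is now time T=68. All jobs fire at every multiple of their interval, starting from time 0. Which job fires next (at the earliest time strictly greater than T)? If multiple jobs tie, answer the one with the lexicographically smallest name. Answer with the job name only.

Op 1: register job_C */9 -> active={job_C:*/9}
Op 2: register job_B */19 -> active={job_B:*/19, job_C:*/9}
Op 3: unregister job_B -> active={job_C:*/9}
Op 4: unregister job_C -> active={}
Op 5: register job_A */14 -> active={job_A:*/14}
Op 6: register job_B */17 -> active={job_A:*/14, job_B:*/17}
Op 7: unregister job_B -> active={job_A:*/14}
Op 8: unregister job_A -> active={}
Op 9: register job_B */4 -> active={job_B:*/4}
Op 10: register job_B */19 -> active={job_B:*/19}
  job_B: interval 19, next fire after T=68 is 76
Earliest = 76, winner (lex tiebreak) = job_B

Answer: job_B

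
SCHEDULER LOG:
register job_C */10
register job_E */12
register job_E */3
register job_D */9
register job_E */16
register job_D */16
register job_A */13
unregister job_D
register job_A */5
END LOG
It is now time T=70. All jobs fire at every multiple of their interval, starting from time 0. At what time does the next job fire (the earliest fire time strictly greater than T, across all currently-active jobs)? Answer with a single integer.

Op 1: register job_C */10 -> active={job_C:*/10}
Op 2: register job_E */12 -> active={job_C:*/10, job_E:*/12}
Op 3: register job_E */3 -> active={job_C:*/10, job_E:*/3}
Op 4: register job_D */9 -> active={job_C:*/10, job_D:*/9, job_E:*/3}
Op 5: register job_E */16 -> active={job_C:*/10, job_D:*/9, job_E:*/16}
Op 6: register job_D */16 -> active={job_C:*/10, job_D:*/16, job_E:*/16}
Op 7: register job_A */13 -> active={job_A:*/13, job_C:*/10, job_D:*/16, job_E:*/16}
Op 8: unregister job_D -> active={job_A:*/13, job_C:*/10, job_E:*/16}
Op 9: register job_A */5 -> active={job_A:*/5, job_C:*/10, job_E:*/16}
  job_A: interval 5, next fire after T=70 is 75
  job_C: interval 10, next fire after T=70 is 80
  job_E: interval 16, next fire after T=70 is 80
Earliest fire time = 75 (job job_A)

Answer: 75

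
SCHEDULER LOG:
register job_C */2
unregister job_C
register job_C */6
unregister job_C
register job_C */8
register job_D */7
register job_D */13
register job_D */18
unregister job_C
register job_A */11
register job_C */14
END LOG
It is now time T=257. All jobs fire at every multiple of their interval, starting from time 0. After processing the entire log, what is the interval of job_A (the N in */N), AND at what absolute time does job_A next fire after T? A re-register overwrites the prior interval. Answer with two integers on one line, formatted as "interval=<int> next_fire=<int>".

Answer: interval=11 next_fire=264

Derivation:
Op 1: register job_C */2 -> active={job_C:*/2}
Op 2: unregister job_C -> active={}
Op 3: register job_C */6 -> active={job_C:*/6}
Op 4: unregister job_C -> active={}
Op 5: register job_C */8 -> active={job_C:*/8}
Op 6: register job_D */7 -> active={job_C:*/8, job_D:*/7}
Op 7: register job_D */13 -> active={job_C:*/8, job_D:*/13}
Op 8: register job_D */18 -> active={job_C:*/8, job_D:*/18}
Op 9: unregister job_C -> active={job_D:*/18}
Op 10: register job_A */11 -> active={job_A:*/11, job_D:*/18}
Op 11: register job_C */14 -> active={job_A:*/11, job_C:*/14, job_D:*/18}
Final interval of job_A = 11
Next fire of job_A after T=257: (257//11+1)*11 = 264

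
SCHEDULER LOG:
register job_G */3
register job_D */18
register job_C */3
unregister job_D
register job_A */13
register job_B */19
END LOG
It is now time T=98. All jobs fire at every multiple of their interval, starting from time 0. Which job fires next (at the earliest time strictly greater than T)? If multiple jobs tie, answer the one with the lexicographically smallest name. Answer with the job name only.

Answer: job_C

Derivation:
Op 1: register job_G */3 -> active={job_G:*/3}
Op 2: register job_D */18 -> active={job_D:*/18, job_G:*/3}
Op 3: register job_C */3 -> active={job_C:*/3, job_D:*/18, job_G:*/3}
Op 4: unregister job_D -> active={job_C:*/3, job_G:*/3}
Op 5: register job_A */13 -> active={job_A:*/13, job_C:*/3, job_G:*/3}
Op 6: register job_B */19 -> active={job_A:*/13, job_B:*/19, job_C:*/3, job_G:*/3}
  job_A: interval 13, next fire after T=98 is 104
  job_B: interval 19, next fire after T=98 is 114
  job_C: interval 3, next fire after T=98 is 99
  job_G: interval 3, next fire after T=98 is 99
Earliest = 99, winner (lex tiebreak) = job_C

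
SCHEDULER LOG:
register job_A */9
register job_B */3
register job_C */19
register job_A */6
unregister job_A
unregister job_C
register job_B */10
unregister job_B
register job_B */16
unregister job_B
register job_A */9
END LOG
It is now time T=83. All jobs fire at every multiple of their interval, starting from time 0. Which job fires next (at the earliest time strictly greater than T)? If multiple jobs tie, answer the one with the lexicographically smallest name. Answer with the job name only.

Op 1: register job_A */9 -> active={job_A:*/9}
Op 2: register job_B */3 -> active={job_A:*/9, job_B:*/3}
Op 3: register job_C */19 -> active={job_A:*/9, job_B:*/3, job_C:*/19}
Op 4: register job_A */6 -> active={job_A:*/6, job_B:*/3, job_C:*/19}
Op 5: unregister job_A -> active={job_B:*/3, job_C:*/19}
Op 6: unregister job_C -> active={job_B:*/3}
Op 7: register job_B */10 -> active={job_B:*/10}
Op 8: unregister job_B -> active={}
Op 9: register job_B */16 -> active={job_B:*/16}
Op 10: unregister job_B -> active={}
Op 11: register job_A */9 -> active={job_A:*/9}
  job_A: interval 9, next fire after T=83 is 90
Earliest = 90, winner (lex tiebreak) = job_A

Answer: job_A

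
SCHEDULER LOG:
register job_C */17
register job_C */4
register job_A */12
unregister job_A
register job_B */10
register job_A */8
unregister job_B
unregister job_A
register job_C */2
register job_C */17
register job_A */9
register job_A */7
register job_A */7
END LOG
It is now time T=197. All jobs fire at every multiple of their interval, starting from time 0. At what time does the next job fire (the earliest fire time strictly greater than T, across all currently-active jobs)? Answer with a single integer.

Answer: 203

Derivation:
Op 1: register job_C */17 -> active={job_C:*/17}
Op 2: register job_C */4 -> active={job_C:*/4}
Op 3: register job_A */12 -> active={job_A:*/12, job_C:*/4}
Op 4: unregister job_A -> active={job_C:*/4}
Op 5: register job_B */10 -> active={job_B:*/10, job_C:*/4}
Op 6: register job_A */8 -> active={job_A:*/8, job_B:*/10, job_C:*/4}
Op 7: unregister job_B -> active={job_A:*/8, job_C:*/4}
Op 8: unregister job_A -> active={job_C:*/4}
Op 9: register job_C */2 -> active={job_C:*/2}
Op 10: register job_C */17 -> active={job_C:*/17}
Op 11: register job_A */9 -> active={job_A:*/9, job_C:*/17}
Op 12: register job_A */7 -> active={job_A:*/7, job_C:*/17}
Op 13: register job_A */7 -> active={job_A:*/7, job_C:*/17}
  job_A: interval 7, next fire after T=197 is 203
  job_C: interval 17, next fire after T=197 is 204
Earliest fire time = 203 (job job_A)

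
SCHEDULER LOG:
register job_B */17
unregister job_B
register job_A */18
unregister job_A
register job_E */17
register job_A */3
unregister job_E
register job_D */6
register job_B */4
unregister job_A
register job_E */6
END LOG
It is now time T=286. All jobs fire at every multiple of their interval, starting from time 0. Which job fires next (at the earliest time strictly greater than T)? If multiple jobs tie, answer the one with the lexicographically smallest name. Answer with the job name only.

Op 1: register job_B */17 -> active={job_B:*/17}
Op 2: unregister job_B -> active={}
Op 3: register job_A */18 -> active={job_A:*/18}
Op 4: unregister job_A -> active={}
Op 5: register job_E */17 -> active={job_E:*/17}
Op 6: register job_A */3 -> active={job_A:*/3, job_E:*/17}
Op 7: unregister job_E -> active={job_A:*/3}
Op 8: register job_D */6 -> active={job_A:*/3, job_D:*/6}
Op 9: register job_B */4 -> active={job_A:*/3, job_B:*/4, job_D:*/6}
Op 10: unregister job_A -> active={job_B:*/4, job_D:*/6}
Op 11: register job_E */6 -> active={job_B:*/4, job_D:*/6, job_E:*/6}
  job_B: interval 4, next fire after T=286 is 288
  job_D: interval 6, next fire after T=286 is 288
  job_E: interval 6, next fire after T=286 is 288
Earliest = 288, winner (lex tiebreak) = job_B

Answer: job_B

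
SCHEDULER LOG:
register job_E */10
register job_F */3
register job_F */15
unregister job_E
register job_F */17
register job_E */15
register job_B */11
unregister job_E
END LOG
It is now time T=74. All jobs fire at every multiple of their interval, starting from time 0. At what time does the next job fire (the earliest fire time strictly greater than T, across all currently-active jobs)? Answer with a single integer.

Answer: 77

Derivation:
Op 1: register job_E */10 -> active={job_E:*/10}
Op 2: register job_F */3 -> active={job_E:*/10, job_F:*/3}
Op 3: register job_F */15 -> active={job_E:*/10, job_F:*/15}
Op 4: unregister job_E -> active={job_F:*/15}
Op 5: register job_F */17 -> active={job_F:*/17}
Op 6: register job_E */15 -> active={job_E:*/15, job_F:*/17}
Op 7: register job_B */11 -> active={job_B:*/11, job_E:*/15, job_F:*/17}
Op 8: unregister job_E -> active={job_B:*/11, job_F:*/17}
  job_B: interval 11, next fire after T=74 is 77
  job_F: interval 17, next fire after T=74 is 85
Earliest fire time = 77 (job job_B)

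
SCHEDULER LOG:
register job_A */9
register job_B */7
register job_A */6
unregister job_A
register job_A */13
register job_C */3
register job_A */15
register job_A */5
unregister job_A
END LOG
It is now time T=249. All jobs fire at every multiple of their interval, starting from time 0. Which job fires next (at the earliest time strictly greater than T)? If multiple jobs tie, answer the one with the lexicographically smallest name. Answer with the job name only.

Answer: job_B

Derivation:
Op 1: register job_A */9 -> active={job_A:*/9}
Op 2: register job_B */7 -> active={job_A:*/9, job_B:*/7}
Op 3: register job_A */6 -> active={job_A:*/6, job_B:*/7}
Op 4: unregister job_A -> active={job_B:*/7}
Op 5: register job_A */13 -> active={job_A:*/13, job_B:*/7}
Op 6: register job_C */3 -> active={job_A:*/13, job_B:*/7, job_C:*/3}
Op 7: register job_A */15 -> active={job_A:*/15, job_B:*/7, job_C:*/3}
Op 8: register job_A */5 -> active={job_A:*/5, job_B:*/7, job_C:*/3}
Op 9: unregister job_A -> active={job_B:*/7, job_C:*/3}
  job_B: interval 7, next fire after T=249 is 252
  job_C: interval 3, next fire after T=249 is 252
Earliest = 252, winner (lex tiebreak) = job_B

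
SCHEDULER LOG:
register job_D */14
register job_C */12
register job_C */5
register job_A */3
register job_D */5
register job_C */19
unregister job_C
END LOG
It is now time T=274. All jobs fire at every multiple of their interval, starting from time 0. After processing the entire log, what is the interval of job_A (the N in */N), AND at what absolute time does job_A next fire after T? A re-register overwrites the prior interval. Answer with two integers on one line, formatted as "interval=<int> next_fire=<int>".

Answer: interval=3 next_fire=276

Derivation:
Op 1: register job_D */14 -> active={job_D:*/14}
Op 2: register job_C */12 -> active={job_C:*/12, job_D:*/14}
Op 3: register job_C */5 -> active={job_C:*/5, job_D:*/14}
Op 4: register job_A */3 -> active={job_A:*/3, job_C:*/5, job_D:*/14}
Op 5: register job_D */5 -> active={job_A:*/3, job_C:*/5, job_D:*/5}
Op 6: register job_C */19 -> active={job_A:*/3, job_C:*/19, job_D:*/5}
Op 7: unregister job_C -> active={job_A:*/3, job_D:*/5}
Final interval of job_A = 3
Next fire of job_A after T=274: (274//3+1)*3 = 276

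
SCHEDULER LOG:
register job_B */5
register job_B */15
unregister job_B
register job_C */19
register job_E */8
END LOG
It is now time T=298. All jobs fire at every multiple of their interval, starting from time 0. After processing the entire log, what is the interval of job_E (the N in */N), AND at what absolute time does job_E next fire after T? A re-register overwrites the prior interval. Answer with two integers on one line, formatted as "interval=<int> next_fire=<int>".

Answer: interval=8 next_fire=304

Derivation:
Op 1: register job_B */5 -> active={job_B:*/5}
Op 2: register job_B */15 -> active={job_B:*/15}
Op 3: unregister job_B -> active={}
Op 4: register job_C */19 -> active={job_C:*/19}
Op 5: register job_E */8 -> active={job_C:*/19, job_E:*/8}
Final interval of job_E = 8
Next fire of job_E after T=298: (298//8+1)*8 = 304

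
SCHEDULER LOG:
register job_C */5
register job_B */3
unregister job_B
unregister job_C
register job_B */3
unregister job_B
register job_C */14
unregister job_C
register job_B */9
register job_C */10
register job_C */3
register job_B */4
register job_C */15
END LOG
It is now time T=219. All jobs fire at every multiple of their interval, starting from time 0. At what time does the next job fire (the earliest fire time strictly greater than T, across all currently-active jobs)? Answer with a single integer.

Op 1: register job_C */5 -> active={job_C:*/5}
Op 2: register job_B */3 -> active={job_B:*/3, job_C:*/5}
Op 3: unregister job_B -> active={job_C:*/5}
Op 4: unregister job_C -> active={}
Op 5: register job_B */3 -> active={job_B:*/3}
Op 6: unregister job_B -> active={}
Op 7: register job_C */14 -> active={job_C:*/14}
Op 8: unregister job_C -> active={}
Op 9: register job_B */9 -> active={job_B:*/9}
Op 10: register job_C */10 -> active={job_B:*/9, job_C:*/10}
Op 11: register job_C */3 -> active={job_B:*/9, job_C:*/3}
Op 12: register job_B */4 -> active={job_B:*/4, job_C:*/3}
Op 13: register job_C */15 -> active={job_B:*/4, job_C:*/15}
  job_B: interval 4, next fire after T=219 is 220
  job_C: interval 15, next fire after T=219 is 225
Earliest fire time = 220 (job job_B)

Answer: 220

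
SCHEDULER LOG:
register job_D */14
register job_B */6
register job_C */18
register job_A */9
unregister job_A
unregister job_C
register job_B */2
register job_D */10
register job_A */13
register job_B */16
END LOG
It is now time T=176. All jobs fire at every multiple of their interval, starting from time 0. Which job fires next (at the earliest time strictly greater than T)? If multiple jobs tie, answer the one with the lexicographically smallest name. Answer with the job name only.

Op 1: register job_D */14 -> active={job_D:*/14}
Op 2: register job_B */6 -> active={job_B:*/6, job_D:*/14}
Op 3: register job_C */18 -> active={job_B:*/6, job_C:*/18, job_D:*/14}
Op 4: register job_A */9 -> active={job_A:*/9, job_B:*/6, job_C:*/18, job_D:*/14}
Op 5: unregister job_A -> active={job_B:*/6, job_C:*/18, job_D:*/14}
Op 6: unregister job_C -> active={job_B:*/6, job_D:*/14}
Op 7: register job_B */2 -> active={job_B:*/2, job_D:*/14}
Op 8: register job_D */10 -> active={job_B:*/2, job_D:*/10}
Op 9: register job_A */13 -> active={job_A:*/13, job_B:*/2, job_D:*/10}
Op 10: register job_B */16 -> active={job_A:*/13, job_B:*/16, job_D:*/10}
  job_A: interval 13, next fire after T=176 is 182
  job_B: interval 16, next fire after T=176 is 192
  job_D: interval 10, next fire after T=176 is 180
Earliest = 180, winner (lex tiebreak) = job_D

Answer: job_D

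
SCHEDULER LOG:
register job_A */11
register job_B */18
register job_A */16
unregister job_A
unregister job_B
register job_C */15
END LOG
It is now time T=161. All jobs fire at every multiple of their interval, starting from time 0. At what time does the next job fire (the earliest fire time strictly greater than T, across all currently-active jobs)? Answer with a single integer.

Op 1: register job_A */11 -> active={job_A:*/11}
Op 2: register job_B */18 -> active={job_A:*/11, job_B:*/18}
Op 3: register job_A */16 -> active={job_A:*/16, job_B:*/18}
Op 4: unregister job_A -> active={job_B:*/18}
Op 5: unregister job_B -> active={}
Op 6: register job_C */15 -> active={job_C:*/15}
  job_C: interval 15, next fire after T=161 is 165
Earliest fire time = 165 (job job_C)

Answer: 165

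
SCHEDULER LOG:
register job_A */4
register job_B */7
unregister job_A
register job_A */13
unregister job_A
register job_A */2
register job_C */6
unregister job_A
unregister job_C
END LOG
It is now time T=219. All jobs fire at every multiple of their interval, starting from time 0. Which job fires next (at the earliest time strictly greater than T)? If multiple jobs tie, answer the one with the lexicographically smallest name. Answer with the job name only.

Op 1: register job_A */4 -> active={job_A:*/4}
Op 2: register job_B */7 -> active={job_A:*/4, job_B:*/7}
Op 3: unregister job_A -> active={job_B:*/7}
Op 4: register job_A */13 -> active={job_A:*/13, job_B:*/7}
Op 5: unregister job_A -> active={job_B:*/7}
Op 6: register job_A */2 -> active={job_A:*/2, job_B:*/7}
Op 7: register job_C */6 -> active={job_A:*/2, job_B:*/7, job_C:*/6}
Op 8: unregister job_A -> active={job_B:*/7, job_C:*/6}
Op 9: unregister job_C -> active={job_B:*/7}
  job_B: interval 7, next fire after T=219 is 224
Earliest = 224, winner (lex tiebreak) = job_B

Answer: job_B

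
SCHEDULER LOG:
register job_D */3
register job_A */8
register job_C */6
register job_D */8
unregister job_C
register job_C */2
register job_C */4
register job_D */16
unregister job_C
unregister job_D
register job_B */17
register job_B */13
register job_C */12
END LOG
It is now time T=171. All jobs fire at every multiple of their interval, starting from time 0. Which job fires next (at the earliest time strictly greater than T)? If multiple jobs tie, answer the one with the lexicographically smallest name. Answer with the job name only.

Op 1: register job_D */3 -> active={job_D:*/3}
Op 2: register job_A */8 -> active={job_A:*/8, job_D:*/3}
Op 3: register job_C */6 -> active={job_A:*/8, job_C:*/6, job_D:*/3}
Op 4: register job_D */8 -> active={job_A:*/8, job_C:*/6, job_D:*/8}
Op 5: unregister job_C -> active={job_A:*/8, job_D:*/8}
Op 6: register job_C */2 -> active={job_A:*/8, job_C:*/2, job_D:*/8}
Op 7: register job_C */4 -> active={job_A:*/8, job_C:*/4, job_D:*/8}
Op 8: register job_D */16 -> active={job_A:*/8, job_C:*/4, job_D:*/16}
Op 9: unregister job_C -> active={job_A:*/8, job_D:*/16}
Op 10: unregister job_D -> active={job_A:*/8}
Op 11: register job_B */17 -> active={job_A:*/8, job_B:*/17}
Op 12: register job_B */13 -> active={job_A:*/8, job_B:*/13}
Op 13: register job_C */12 -> active={job_A:*/8, job_B:*/13, job_C:*/12}
  job_A: interval 8, next fire after T=171 is 176
  job_B: interval 13, next fire after T=171 is 182
  job_C: interval 12, next fire after T=171 is 180
Earliest = 176, winner (lex tiebreak) = job_A

Answer: job_A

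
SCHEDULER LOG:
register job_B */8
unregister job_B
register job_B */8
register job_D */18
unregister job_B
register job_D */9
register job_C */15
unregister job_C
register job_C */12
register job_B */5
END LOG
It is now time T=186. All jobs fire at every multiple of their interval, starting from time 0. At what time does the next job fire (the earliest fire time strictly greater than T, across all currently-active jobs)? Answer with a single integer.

Op 1: register job_B */8 -> active={job_B:*/8}
Op 2: unregister job_B -> active={}
Op 3: register job_B */8 -> active={job_B:*/8}
Op 4: register job_D */18 -> active={job_B:*/8, job_D:*/18}
Op 5: unregister job_B -> active={job_D:*/18}
Op 6: register job_D */9 -> active={job_D:*/9}
Op 7: register job_C */15 -> active={job_C:*/15, job_D:*/9}
Op 8: unregister job_C -> active={job_D:*/9}
Op 9: register job_C */12 -> active={job_C:*/12, job_D:*/9}
Op 10: register job_B */5 -> active={job_B:*/5, job_C:*/12, job_D:*/9}
  job_B: interval 5, next fire after T=186 is 190
  job_C: interval 12, next fire after T=186 is 192
  job_D: interval 9, next fire after T=186 is 189
Earliest fire time = 189 (job job_D)

Answer: 189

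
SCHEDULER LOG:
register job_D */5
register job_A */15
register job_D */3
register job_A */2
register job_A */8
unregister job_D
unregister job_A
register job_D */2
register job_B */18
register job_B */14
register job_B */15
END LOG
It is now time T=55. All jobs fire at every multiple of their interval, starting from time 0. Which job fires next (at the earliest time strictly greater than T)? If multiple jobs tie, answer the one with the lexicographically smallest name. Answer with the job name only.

Answer: job_D

Derivation:
Op 1: register job_D */5 -> active={job_D:*/5}
Op 2: register job_A */15 -> active={job_A:*/15, job_D:*/5}
Op 3: register job_D */3 -> active={job_A:*/15, job_D:*/3}
Op 4: register job_A */2 -> active={job_A:*/2, job_D:*/3}
Op 5: register job_A */8 -> active={job_A:*/8, job_D:*/3}
Op 6: unregister job_D -> active={job_A:*/8}
Op 7: unregister job_A -> active={}
Op 8: register job_D */2 -> active={job_D:*/2}
Op 9: register job_B */18 -> active={job_B:*/18, job_D:*/2}
Op 10: register job_B */14 -> active={job_B:*/14, job_D:*/2}
Op 11: register job_B */15 -> active={job_B:*/15, job_D:*/2}
  job_B: interval 15, next fire after T=55 is 60
  job_D: interval 2, next fire after T=55 is 56
Earliest = 56, winner (lex tiebreak) = job_D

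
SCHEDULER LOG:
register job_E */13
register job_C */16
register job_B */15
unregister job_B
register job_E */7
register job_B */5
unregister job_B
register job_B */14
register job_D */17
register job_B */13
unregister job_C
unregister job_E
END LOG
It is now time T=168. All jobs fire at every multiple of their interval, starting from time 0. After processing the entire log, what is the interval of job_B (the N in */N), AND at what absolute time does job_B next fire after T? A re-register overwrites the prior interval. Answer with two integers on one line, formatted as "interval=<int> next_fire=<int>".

Op 1: register job_E */13 -> active={job_E:*/13}
Op 2: register job_C */16 -> active={job_C:*/16, job_E:*/13}
Op 3: register job_B */15 -> active={job_B:*/15, job_C:*/16, job_E:*/13}
Op 4: unregister job_B -> active={job_C:*/16, job_E:*/13}
Op 5: register job_E */7 -> active={job_C:*/16, job_E:*/7}
Op 6: register job_B */5 -> active={job_B:*/5, job_C:*/16, job_E:*/7}
Op 7: unregister job_B -> active={job_C:*/16, job_E:*/7}
Op 8: register job_B */14 -> active={job_B:*/14, job_C:*/16, job_E:*/7}
Op 9: register job_D */17 -> active={job_B:*/14, job_C:*/16, job_D:*/17, job_E:*/7}
Op 10: register job_B */13 -> active={job_B:*/13, job_C:*/16, job_D:*/17, job_E:*/7}
Op 11: unregister job_C -> active={job_B:*/13, job_D:*/17, job_E:*/7}
Op 12: unregister job_E -> active={job_B:*/13, job_D:*/17}
Final interval of job_B = 13
Next fire of job_B after T=168: (168//13+1)*13 = 169

Answer: interval=13 next_fire=169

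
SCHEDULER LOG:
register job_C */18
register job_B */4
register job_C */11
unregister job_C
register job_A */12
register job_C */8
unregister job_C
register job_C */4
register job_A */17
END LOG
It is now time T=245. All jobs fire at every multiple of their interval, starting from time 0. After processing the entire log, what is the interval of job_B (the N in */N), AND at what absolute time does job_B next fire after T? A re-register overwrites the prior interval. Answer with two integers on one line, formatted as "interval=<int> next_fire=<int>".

Answer: interval=4 next_fire=248

Derivation:
Op 1: register job_C */18 -> active={job_C:*/18}
Op 2: register job_B */4 -> active={job_B:*/4, job_C:*/18}
Op 3: register job_C */11 -> active={job_B:*/4, job_C:*/11}
Op 4: unregister job_C -> active={job_B:*/4}
Op 5: register job_A */12 -> active={job_A:*/12, job_B:*/4}
Op 6: register job_C */8 -> active={job_A:*/12, job_B:*/4, job_C:*/8}
Op 7: unregister job_C -> active={job_A:*/12, job_B:*/4}
Op 8: register job_C */4 -> active={job_A:*/12, job_B:*/4, job_C:*/4}
Op 9: register job_A */17 -> active={job_A:*/17, job_B:*/4, job_C:*/4}
Final interval of job_B = 4
Next fire of job_B after T=245: (245//4+1)*4 = 248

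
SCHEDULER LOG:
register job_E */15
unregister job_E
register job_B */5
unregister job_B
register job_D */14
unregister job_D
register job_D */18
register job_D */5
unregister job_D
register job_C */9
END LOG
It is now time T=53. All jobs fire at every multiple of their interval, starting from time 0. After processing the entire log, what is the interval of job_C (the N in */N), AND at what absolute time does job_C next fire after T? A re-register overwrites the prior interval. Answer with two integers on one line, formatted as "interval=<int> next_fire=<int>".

Op 1: register job_E */15 -> active={job_E:*/15}
Op 2: unregister job_E -> active={}
Op 3: register job_B */5 -> active={job_B:*/5}
Op 4: unregister job_B -> active={}
Op 5: register job_D */14 -> active={job_D:*/14}
Op 6: unregister job_D -> active={}
Op 7: register job_D */18 -> active={job_D:*/18}
Op 8: register job_D */5 -> active={job_D:*/5}
Op 9: unregister job_D -> active={}
Op 10: register job_C */9 -> active={job_C:*/9}
Final interval of job_C = 9
Next fire of job_C after T=53: (53//9+1)*9 = 54

Answer: interval=9 next_fire=54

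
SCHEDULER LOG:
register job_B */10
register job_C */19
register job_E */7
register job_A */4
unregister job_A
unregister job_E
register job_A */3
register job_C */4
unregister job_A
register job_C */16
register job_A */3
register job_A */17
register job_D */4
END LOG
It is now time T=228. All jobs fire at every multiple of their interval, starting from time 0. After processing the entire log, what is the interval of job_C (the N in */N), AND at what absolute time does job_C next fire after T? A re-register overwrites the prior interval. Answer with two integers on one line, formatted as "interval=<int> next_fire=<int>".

Op 1: register job_B */10 -> active={job_B:*/10}
Op 2: register job_C */19 -> active={job_B:*/10, job_C:*/19}
Op 3: register job_E */7 -> active={job_B:*/10, job_C:*/19, job_E:*/7}
Op 4: register job_A */4 -> active={job_A:*/4, job_B:*/10, job_C:*/19, job_E:*/7}
Op 5: unregister job_A -> active={job_B:*/10, job_C:*/19, job_E:*/7}
Op 6: unregister job_E -> active={job_B:*/10, job_C:*/19}
Op 7: register job_A */3 -> active={job_A:*/3, job_B:*/10, job_C:*/19}
Op 8: register job_C */4 -> active={job_A:*/3, job_B:*/10, job_C:*/4}
Op 9: unregister job_A -> active={job_B:*/10, job_C:*/4}
Op 10: register job_C */16 -> active={job_B:*/10, job_C:*/16}
Op 11: register job_A */3 -> active={job_A:*/3, job_B:*/10, job_C:*/16}
Op 12: register job_A */17 -> active={job_A:*/17, job_B:*/10, job_C:*/16}
Op 13: register job_D */4 -> active={job_A:*/17, job_B:*/10, job_C:*/16, job_D:*/4}
Final interval of job_C = 16
Next fire of job_C after T=228: (228//16+1)*16 = 240

Answer: interval=16 next_fire=240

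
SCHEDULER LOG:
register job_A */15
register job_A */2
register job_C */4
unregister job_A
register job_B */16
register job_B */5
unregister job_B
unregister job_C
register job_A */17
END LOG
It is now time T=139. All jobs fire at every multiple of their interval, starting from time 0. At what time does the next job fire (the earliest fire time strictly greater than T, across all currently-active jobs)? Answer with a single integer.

Op 1: register job_A */15 -> active={job_A:*/15}
Op 2: register job_A */2 -> active={job_A:*/2}
Op 3: register job_C */4 -> active={job_A:*/2, job_C:*/4}
Op 4: unregister job_A -> active={job_C:*/4}
Op 5: register job_B */16 -> active={job_B:*/16, job_C:*/4}
Op 6: register job_B */5 -> active={job_B:*/5, job_C:*/4}
Op 7: unregister job_B -> active={job_C:*/4}
Op 8: unregister job_C -> active={}
Op 9: register job_A */17 -> active={job_A:*/17}
  job_A: interval 17, next fire after T=139 is 153
Earliest fire time = 153 (job job_A)

Answer: 153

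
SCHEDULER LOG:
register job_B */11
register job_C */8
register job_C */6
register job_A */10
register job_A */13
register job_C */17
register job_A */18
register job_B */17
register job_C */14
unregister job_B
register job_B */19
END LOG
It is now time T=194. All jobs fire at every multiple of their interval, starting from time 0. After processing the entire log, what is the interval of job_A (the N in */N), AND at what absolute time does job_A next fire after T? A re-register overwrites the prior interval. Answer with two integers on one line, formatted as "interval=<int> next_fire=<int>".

Op 1: register job_B */11 -> active={job_B:*/11}
Op 2: register job_C */8 -> active={job_B:*/11, job_C:*/8}
Op 3: register job_C */6 -> active={job_B:*/11, job_C:*/6}
Op 4: register job_A */10 -> active={job_A:*/10, job_B:*/11, job_C:*/6}
Op 5: register job_A */13 -> active={job_A:*/13, job_B:*/11, job_C:*/6}
Op 6: register job_C */17 -> active={job_A:*/13, job_B:*/11, job_C:*/17}
Op 7: register job_A */18 -> active={job_A:*/18, job_B:*/11, job_C:*/17}
Op 8: register job_B */17 -> active={job_A:*/18, job_B:*/17, job_C:*/17}
Op 9: register job_C */14 -> active={job_A:*/18, job_B:*/17, job_C:*/14}
Op 10: unregister job_B -> active={job_A:*/18, job_C:*/14}
Op 11: register job_B */19 -> active={job_A:*/18, job_B:*/19, job_C:*/14}
Final interval of job_A = 18
Next fire of job_A after T=194: (194//18+1)*18 = 198

Answer: interval=18 next_fire=198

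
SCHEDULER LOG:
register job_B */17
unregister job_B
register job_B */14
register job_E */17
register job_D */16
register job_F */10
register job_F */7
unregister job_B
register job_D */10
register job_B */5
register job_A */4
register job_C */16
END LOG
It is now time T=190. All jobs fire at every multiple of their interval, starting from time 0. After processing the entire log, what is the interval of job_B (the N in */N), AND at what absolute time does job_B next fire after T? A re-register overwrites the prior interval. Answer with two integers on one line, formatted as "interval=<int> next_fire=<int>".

Op 1: register job_B */17 -> active={job_B:*/17}
Op 2: unregister job_B -> active={}
Op 3: register job_B */14 -> active={job_B:*/14}
Op 4: register job_E */17 -> active={job_B:*/14, job_E:*/17}
Op 5: register job_D */16 -> active={job_B:*/14, job_D:*/16, job_E:*/17}
Op 6: register job_F */10 -> active={job_B:*/14, job_D:*/16, job_E:*/17, job_F:*/10}
Op 7: register job_F */7 -> active={job_B:*/14, job_D:*/16, job_E:*/17, job_F:*/7}
Op 8: unregister job_B -> active={job_D:*/16, job_E:*/17, job_F:*/7}
Op 9: register job_D */10 -> active={job_D:*/10, job_E:*/17, job_F:*/7}
Op 10: register job_B */5 -> active={job_B:*/5, job_D:*/10, job_E:*/17, job_F:*/7}
Op 11: register job_A */4 -> active={job_A:*/4, job_B:*/5, job_D:*/10, job_E:*/17, job_F:*/7}
Op 12: register job_C */16 -> active={job_A:*/4, job_B:*/5, job_C:*/16, job_D:*/10, job_E:*/17, job_F:*/7}
Final interval of job_B = 5
Next fire of job_B after T=190: (190//5+1)*5 = 195

Answer: interval=5 next_fire=195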